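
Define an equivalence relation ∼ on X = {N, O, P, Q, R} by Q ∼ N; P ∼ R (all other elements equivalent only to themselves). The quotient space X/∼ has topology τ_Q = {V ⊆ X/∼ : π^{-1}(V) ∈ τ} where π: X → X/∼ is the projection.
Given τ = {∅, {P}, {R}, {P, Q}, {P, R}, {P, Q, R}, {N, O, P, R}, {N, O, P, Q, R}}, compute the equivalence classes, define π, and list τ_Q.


X/∼ = {[N=Q], [O], [P=R]}; |τ_Q| = 3.

Equivalence classes: [N=Q], [O], [P=R].
Quotient map π: X → X/∼ sends N ↦ [N=Q], O ↦ [O], P ↦ [P=R], Q ↦ [N=Q], R ↦ [P=R].
For each subset V ⊆ X/∼, compute π^{-1}(V) ⊆ X and check whether π^{-1}(V) ∈ τ. V is open in τ_Q iff π^{-1}(V) ∈ τ.
  V = {}: π^{-1}(V) = ∅ ∈ τ ✓.
  V = {[N=Q]}: π^{-1}(V) = {N, Q} ∉ τ ✗.
  V = {[O]}: π^{-1}(V) = {O} ∉ τ ✗.
  V = {[N=Q], [O]}: π^{-1}(V) = {N, O, Q} ∉ τ ✗.
  V = {[P=R]}: π^{-1}(V) = {P, R} ∈ τ ✓.
  V = {[N=Q], [P=R]}: π^{-1}(V) = {N, P, Q, R} ∉ τ ✗.
  V = {[O], [P=R]}: π^{-1}(V) = {O, P, R} ∉ τ ✗.
  V = {[N=Q], [O], [P=R]}: π^{-1}(V) = {N, O, P, Q, R} ∈ τ ✓.
Open sets in the quotient: τ_Q = {{}, {[P=R]}, {[N=Q], [O], [P=R]}} (3 elements).


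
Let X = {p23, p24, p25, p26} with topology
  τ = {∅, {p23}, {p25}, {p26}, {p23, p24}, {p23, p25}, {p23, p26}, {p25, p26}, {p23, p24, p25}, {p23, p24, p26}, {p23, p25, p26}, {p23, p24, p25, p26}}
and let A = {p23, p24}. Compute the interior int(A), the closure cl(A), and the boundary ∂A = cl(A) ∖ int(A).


int(A) = {p23, p24}, cl(A) = {p23, p24}, ∂A = ∅.

Closed sets in (X, τ) are complements of opens:
  closed(X, τ) = {∅, {p24}, {p25}, {p26}, {p23, p24}, {p24, p25}, {p24, p26}, {p25, p26}, {p23, p24, p25}, {p23, p24, p26}, {p24, p25, p26}, {p23, p24, p25, p26}}.
int(A) = ⋃ {U ∈ τ : U ⊆ A}. Opens contained in A: ∅, {p23}, {p23, p24}.
Taking the union of these: int(A) = {p23, p24}.
cl(A) = ⋂ {C closed : A ⊆ C}. Closed sets containing A: {p23, p24}, {p23, p24, p25}, {p23, p24, p26}, {p23, p24, p25, p26}.
Intersecting these: cl(A) = {p23, p24}.
∂A = cl(A) ∖ int(A) = {p23, p24} ∖ {p23, p24} = ∅.


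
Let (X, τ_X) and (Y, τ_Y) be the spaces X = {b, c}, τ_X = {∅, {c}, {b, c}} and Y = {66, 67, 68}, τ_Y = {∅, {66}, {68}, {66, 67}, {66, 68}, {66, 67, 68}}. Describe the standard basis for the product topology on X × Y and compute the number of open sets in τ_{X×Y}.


Basis B = {∅ × ∅, {c} × {66}, {c} × {68}, {b, c} × {66}, {b, c} × {68}, {c} × {66, 67}, {c} × {66, 68}, {c} × {66, 67, 68}, {b, c} × {66, 67}, {b, c} × {66, 68}, {b, c} × {66, 67, 68}}; |τ_{X×Y}| = 18.

Enumerate products U × V with U ∈ τ_X, V ∈ τ_Y (deduplicated):
  ∅ × ∅ = {} (∅)
  {c} × {66} = {(c,66)}
  {c} × {68} = {(c,68)}
  {b, c} × {66} = {(b,66), (c,66)}
  {b, c} × {68} = {(b,68), (c,68)}
  {c} × {66, 67} = {(c,66), (c,67)}
  {c} × {66, 68} = {(c,66), (c,68)}
  {c} × {66, 67, 68} = {(c,66), (c,67), (c,68)}
  {b, c} × {66, 67} = {(b,66), (b,67), (c,66), (c,67)}
  {b, c} × {66, 68} = {(b,66), (b,68), (c,66), (c,68)}
  {b, c} × {66, 67, 68} = {(b,66), (b,67), (b,68), (c,66), (c,67), (c,68)}
These 11 distinct sets form the basis B.
Close under arbitrary unions to get τ_{X×Y}; counting gives |τ_{X×Y}| = 18.


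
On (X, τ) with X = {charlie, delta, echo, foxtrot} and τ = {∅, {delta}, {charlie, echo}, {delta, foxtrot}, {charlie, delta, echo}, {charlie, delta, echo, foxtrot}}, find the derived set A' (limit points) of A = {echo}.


A' = {charlie}

For each x ∈ X, list the open sets U ∈ τ with x ∈ U, then check whether U ∩ (A ∖ {x}) ≠ ∅ for every such U.
  x = charlie: opens ∋ x are {charlie, echo}, {charlie, delta, echo}, {charlie, delta, echo, foxtrot}; each meets A ∖ {charlie}, so x IS a limit point.
  x = delta: open {delta} ∋ x has {delta} ∩ (A ∖ {delta}) = ∅, so x is NOT a limit point.
  x = echo: open {charlie, echo} ∋ x has {charlie, echo} ∩ (A ∖ {echo}) = ∅, so x is NOT a limit point.
  x = foxtrot: open {delta, foxtrot} ∋ x has {delta, foxtrot} ∩ (A ∖ {foxtrot}) = ∅, so x is NOT a limit point.
Collecting: A' = {charlie}.


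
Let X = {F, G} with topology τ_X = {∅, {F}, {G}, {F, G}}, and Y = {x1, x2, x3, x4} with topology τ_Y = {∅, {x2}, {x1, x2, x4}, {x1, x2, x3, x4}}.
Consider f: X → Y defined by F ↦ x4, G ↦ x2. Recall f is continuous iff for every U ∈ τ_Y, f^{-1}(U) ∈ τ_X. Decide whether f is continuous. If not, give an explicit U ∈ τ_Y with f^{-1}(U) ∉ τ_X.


f IS continuous.

Compute f^{-1}(U) for each U ∈ τ_Y:
  U = ∅: f^{-1}(U) = ∅ ∈ τ_X ✓.
  U = {x2}: f^{-1}(U) = {G} ∈ τ_X ✓.
  U = {x1, x2, x4}: f^{-1}(U) = {F, G} ∈ τ_X ✓.
  U = {x1, x2, x3, x4}: f^{-1}(U) = {F, G} ∈ τ_X ✓.
Every preimage lies in τ_X, so f IS continuous.


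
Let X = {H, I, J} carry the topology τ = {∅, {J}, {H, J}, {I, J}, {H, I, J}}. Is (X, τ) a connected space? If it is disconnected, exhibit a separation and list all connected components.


(X, τ) is connected.

Find clopen sets (U ∈ τ with X ∖ U ∈ τ):
  U = ∅, X ∖ U = {H, I, J} — both open, so U is clopen.
  U = {H, I, J}, X ∖ U = ∅ — both open, so U is clopen.
Only trivial clopens (∅ and X) exist, so (X, τ) is connected.
Compute connected components by grouping points that agree on all clopens:
  component: {H, I, J}


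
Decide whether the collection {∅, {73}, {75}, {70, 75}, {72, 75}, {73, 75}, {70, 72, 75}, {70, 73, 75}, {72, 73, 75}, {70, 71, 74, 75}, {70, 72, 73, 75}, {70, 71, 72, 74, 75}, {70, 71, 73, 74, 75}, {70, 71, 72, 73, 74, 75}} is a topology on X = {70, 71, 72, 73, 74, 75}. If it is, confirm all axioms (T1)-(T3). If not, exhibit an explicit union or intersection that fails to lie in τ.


τ IS a topology on X.

Axiom (T1): ∅ ∈ τ? Yes; X ∈ τ? Yes.
Axiom (T2/T3): check pairwise unions and intersections of members of τ.
All pairwise intersections and unions checked — each lies in τ. Therefore τ satisfies (T1), (T2), (T3): it IS a topology on X.


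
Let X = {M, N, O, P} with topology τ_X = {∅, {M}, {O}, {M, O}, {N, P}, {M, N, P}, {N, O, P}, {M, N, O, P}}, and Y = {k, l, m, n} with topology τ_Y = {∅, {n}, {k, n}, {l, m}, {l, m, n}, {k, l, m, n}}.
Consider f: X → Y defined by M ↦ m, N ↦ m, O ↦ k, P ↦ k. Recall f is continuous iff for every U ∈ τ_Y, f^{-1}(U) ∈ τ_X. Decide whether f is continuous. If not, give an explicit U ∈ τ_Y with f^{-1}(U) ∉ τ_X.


f is NOT continuous.

Compute f^{-1}(U) for each U ∈ τ_Y:
  U = ∅: f^{-1}(U) = ∅ ∈ τ_X ✓.
  U = {n}: f^{-1}(U) = ∅ ∈ τ_X ✓.
  U = {k, n}: f^{-1}(U) = {O, P} ∉ τ_X ✗.
  U = {l, m}: f^{-1}(U) = {M, N} ∉ τ_X ✗.
  U = {l, m, n}: f^{-1}(U) = {M, N} ∉ τ_X ✗.
  U = {k, l, m, n}: f^{-1}(U) = {M, N, O, P} ∈ τ_X ✓.
Found U = {k, n} with f^{-1}(U) = {O, P} not in τ_X. Therefore f is NOT continuous.


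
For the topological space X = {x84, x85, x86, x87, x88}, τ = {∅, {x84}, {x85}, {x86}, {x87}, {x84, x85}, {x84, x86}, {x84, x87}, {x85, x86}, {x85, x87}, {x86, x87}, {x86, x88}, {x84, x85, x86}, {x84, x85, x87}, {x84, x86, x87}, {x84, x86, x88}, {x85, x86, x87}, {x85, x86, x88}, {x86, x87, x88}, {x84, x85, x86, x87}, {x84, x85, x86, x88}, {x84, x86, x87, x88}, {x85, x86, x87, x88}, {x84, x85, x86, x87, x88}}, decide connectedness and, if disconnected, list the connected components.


(X, τ) is disconnected; components = [{x84}, {x85}, {x87}, {x86, x88}].

Find clopen sets (U ∈ τ with X ∖ U ∈ τ):
  U = ∅, X ∖ U = {x84, x85, x86, x87, x88} — both open, so U is clopen.
  U = {x84}, X ∖ U = {x85, x86, x87, x88} — both open, so U is clopen.
  U = {x85}, X ∖ U = {x84, x86, x87, x88} — both open, so U is clopen.
  U = {x87}, X ∖ U = {x84, x85, x86, x88} — both open, so U is clopen.
  U = {x84, x85}, X ∖ U = {x86, x87, x88} — both open, so U is clopen.
  U = {x84, x87}, X ∖ U = {x85, x86, x88} — both open, so U is clopen.
  U = {x85, x87}, X ∖ U = {x84, x86, x88} — both open, so U is clopen.
  U = {x86, x88}, X ∖ U = {x84, x85, x87} — both open, so U is clopen.
  U = {x84, x85, x87}, X ∖ U = {x86, x88} — both open, so U is clopen.
  U = {x84, x86, x88}, X ∖ U = {x85, x87} — both open, so U is clopen.
  U = {x85, x86, x88}, X ∖ U = {x84, x87} — both open, so U is clopen.
  U = {x86, x87, x88}, X ∖ U = {x84, x85} — both open, so U is clopen.
  U = {x84, x85, x86, x88}, X ∖ U = {x87} — both open, so U is clopen.
  U = {x84, x86, x87, x88}, X ∖ U = {x85} — both open, so U is clopen.
  U = {x85, x86, x87, x88}, X ∖ U = {x84} — both open, so U is clopen.
  U = {x84, x85, x86, x87, x88}, X ∖ U = ∅ — both open, so U is clopen.
Nontrivial clopen(s) exist: e.g. {x85, x87}. So (X, τ) is disconnected.
Compute connected components by grouping points that agree on all clopens:
  component: {x84}
  component: {x85}
  component: {x87}
  component: {x86, x88}


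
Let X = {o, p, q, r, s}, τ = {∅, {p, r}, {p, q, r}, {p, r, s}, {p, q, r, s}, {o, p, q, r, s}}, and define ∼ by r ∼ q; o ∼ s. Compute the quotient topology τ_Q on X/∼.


X/∼ = {[o=s], [p], [q=r]}; |τ_Q| = 3.

Equivalence classes: [o=s], [p], [q=r].
Quotient map π: X → X/∼ sends o ↦ [o=s], p ↦ [p], q ↦ [q=r], r ↦ [q=r], s ↦ [o=s].
For each subset V ⊆ X/∼, compute π^{-1}(V) ⊆ X and check whether π^{-1}(V) ∈ τ. V is open in τ_Q iff π^{-1}(V) ∈ τ.
  V = {}: π^{-1}(V) = ∅ ∈ τ ✓.
  V = {[o=s]}: π^{-1}(V) = {o, s} ∉ τ ✗.
  V = {[p]}: π^{-1}(V) = {p} ∉ τ ✗.
  V = {[o=s], [p]}: π^{-1}(V) = {o, p, s} ∉ τ ✗.
  V = {[q=r]}: π^{-1}(V) = {q, r} ∉ τ ✗.
  V = {[o=s], [q=r]}: π^{-1}(V) = {o, q, r, s} ∉ τ ✗.
  V = {[p], [q=r]}: π^{-1}(V) = {p, q, r} ∈ τ ✓.
  V = {[o=s], [p], [q=r]}: π^{-1}(V) = {o, p, q, r, s} ∈ τ ✓.
Open sets in the quotient: τ_Q = {{}, {[p], [q=r]}, {[o=s], [p], [q=r]}} (3 elements).


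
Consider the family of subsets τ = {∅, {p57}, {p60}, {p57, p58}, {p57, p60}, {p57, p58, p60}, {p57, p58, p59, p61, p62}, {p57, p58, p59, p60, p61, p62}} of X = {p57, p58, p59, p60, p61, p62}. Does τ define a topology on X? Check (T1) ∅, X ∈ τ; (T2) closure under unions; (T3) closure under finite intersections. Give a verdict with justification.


τ IS a topology on X.

Axiom (T1): ∅ ∈ τ? Yes; X ∈ τ? Yes.
Axiom (T2/T3): check pairwise unions and intersections of members of τ.
All pairwise intersections and unions checked — each lies in τ. Therefore τ satisfies (T1), (T2), (T3): it IS a topology on X.


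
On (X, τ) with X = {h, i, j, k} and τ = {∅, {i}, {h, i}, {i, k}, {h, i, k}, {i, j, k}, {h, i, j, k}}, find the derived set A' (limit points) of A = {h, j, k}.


A' = {j}

For each x ∈ X, list the open sets U ∈ τ with x ∈ U, then check whether U ∩ (A ∖ {x}) ≠ ∅ for every such U.
  x = h: open {h, i} ∋ x has {h, i} ∩ (A ∖ {h}) = ∅, so x is NOT a limit point.
  x = i: open {i} ∋ x has {i} ∩ (A ∖ {i}) = ∅, so x is NOT a limit point.
  x = j: opens ∋ x are {i, j, k}, {h, i, j, k}; each meets A ∖ {j}, so x IS a limit point.
  x = k: open {i, k} ∋ x has {i, k} ∩ (A ∖ {k}) = ∅, so x is NOT a limit point.
Collecting: A' = {j}.


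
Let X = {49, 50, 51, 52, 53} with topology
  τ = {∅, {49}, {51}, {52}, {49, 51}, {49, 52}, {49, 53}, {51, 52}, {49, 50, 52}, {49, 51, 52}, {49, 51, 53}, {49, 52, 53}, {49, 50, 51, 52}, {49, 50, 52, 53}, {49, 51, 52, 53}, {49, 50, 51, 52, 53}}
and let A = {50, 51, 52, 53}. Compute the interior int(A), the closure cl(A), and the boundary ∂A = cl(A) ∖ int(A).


int(A) = {51, 52}, cl(A) = {50, 51, 52, 53}, ∂A = {50, 53}.

Closed sets in (X, τ) are complements of opens:
  closed(X, τ) = {∅, {50}, {51}, {53}, {50, 51}, {50, 52}, {50, 53}, {51, 53}, {49, 50, 53}, {50, 51, 52}, {50, 51, 53}, {50, 52, 53}, {49, 50, 51, 53}, {49, 50, 52, 53}, {50, 51, 52, 53}, {49, 50, 51, 52, 53}}.
int(A) = ⋃ {U ∈ τ : U ⊆ A}. Opens contained in A: ∅, {51}, {52}, {51, 52}.
Taking the union of these: int(A) = {51, 52}.
cl(A) = ⋂ {C closed : A ⊆ C}. Closed sets containing A: {50, 51, 52, 53}, {49, 50, 51, 52, 53}.
Intersecting these: cl(A) = {50, 51, 52, 53}.
∂A = cl(A) ∖ int(A) = {50, 51, 52, 53} ∖ {51, 52} = {50, 53}.


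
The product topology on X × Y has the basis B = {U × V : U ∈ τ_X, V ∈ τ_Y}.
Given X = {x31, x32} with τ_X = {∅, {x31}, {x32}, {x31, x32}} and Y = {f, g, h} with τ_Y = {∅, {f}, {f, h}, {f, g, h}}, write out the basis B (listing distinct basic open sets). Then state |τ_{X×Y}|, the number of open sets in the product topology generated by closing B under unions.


Basis B = {∅ × ∅, {x31} × {f}, {x32} × {f}, {x31} × {f, h}, {x31, x32} × {f}, {x32} × {f, h}, {x31} × {f, g, h}, {x32} × {f, g, h}, {x31, x32} × {f, h}, {x31, x32} × {f, g, h}}; |τ_{X×Y}| = 16.

Enumerate products U × V with U ∈ τ_X, V ∈ τ_Y (deduplicated):
  ∅ × ∅ = {} (∅)
  {x31} × {f} = {(x31,f)}
  {x32} × {f} = {(x32,f)}
  {x31} × {f, h} = {(x31,f), (x31,h)}
  {x31, x32} × {f} = {(x31,f), (x32,f)}
  {x32} × {f, h} = {(x32,f), (x32,h)}
  {x31} × {f, g, h} = {(x31,f), (x31,g), (x31,h)}
  {x32} × {f, g, h} = {(x32,f), (x32,g), (x32,h)}
  {x31, x32} × {f, h} = {(x31,f), (x31,h), (x32,f), (x32,h)}
  {x31, x32} × {f, g, h} = {(x31,f), (x31,g), (x31,h), (x32,f), (x32,g), (x32,h)}
These 10 distinct sets form the basis B.
Close under arbitrary unions to get τ_{X×Y}; counting gives |τ_{X×Y}| = 16.


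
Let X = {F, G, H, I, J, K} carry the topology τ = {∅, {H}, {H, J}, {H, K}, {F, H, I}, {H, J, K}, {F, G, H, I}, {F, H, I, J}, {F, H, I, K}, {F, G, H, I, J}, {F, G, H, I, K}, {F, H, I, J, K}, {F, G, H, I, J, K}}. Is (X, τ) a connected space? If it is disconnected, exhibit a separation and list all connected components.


(X, τ) is connected.

Find clopen sets (U ∈ τ with X ∖ U ∈ τ):
  U = ∅, X ∖ U = {F, G, H, I, J, K} — both open, so U is clopen.
  U = {F, G, H, I, J, K}, X ∖ U = ∅ — both open, so U is clopen.
Only trivial clopens (∅ and X) exist, so (X, τ) is connected.
Compute connected components by grouping points that agree on all clopens:
  component: {F, G, H, I, J, K}


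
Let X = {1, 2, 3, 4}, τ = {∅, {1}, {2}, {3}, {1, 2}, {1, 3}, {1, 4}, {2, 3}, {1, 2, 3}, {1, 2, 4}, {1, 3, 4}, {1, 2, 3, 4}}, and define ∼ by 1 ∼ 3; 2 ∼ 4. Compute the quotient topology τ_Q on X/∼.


X/∼ = {[1=3], [2=4]}; |τ_Q| = 3.

Equivalence classes: [1=3], [2=4].
Quotient map π: X → X/∼ sends 1 ↦ [1=3], 2 ↦ [2=4], 3 ↦ [1=3], 4 ↦ [2=4].
For each subset V ⊆ X/∼, compute π^{-1}(V) ⊆ X and check whether π^{-1}(V) ∈ τ. V is open in τ_Q iff π^{-1}(V) ∈ τ.
  V = {}: π^{-1}(V) = ∅ ∈ τ ✓.
  V = {[1=3]}: π^{-1}(V) = {1, 3} ∈ τ ✓.
  V = {[2=4]}: π^{-1}(V) = {2, 4} ∉ τ ✗.
  V = {[1=3], [2=4]}: π^{-1}(V) = {1, 2, 3, 4} ∈ τ ✓.
Open sets in the quotient: τ_Q = {{}, {[1=3]}, {[1=3], [2=4]}} (3 elements).


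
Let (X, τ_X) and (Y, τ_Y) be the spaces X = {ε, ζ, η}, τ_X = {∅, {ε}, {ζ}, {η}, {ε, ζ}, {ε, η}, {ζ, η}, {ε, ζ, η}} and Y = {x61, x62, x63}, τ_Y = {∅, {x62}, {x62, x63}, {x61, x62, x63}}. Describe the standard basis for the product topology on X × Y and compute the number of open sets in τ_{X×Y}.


Basis B = {∅ × ∅, {ε} × {x62}, {ζ} × {x62}, {η} × {x62}, {ε} × {x62, x63}, {ε, ζ} × {x62}, {ε, η} × {x62}, {ζ} × {x62, x63}, {ζ, η} × {x62}, {η} × {x62, x63}, {ε} × {x61, x62, x63}, {ε, ζ, η} × {x62}, {ζ} × {x61, x62, x63}, {η} × {x61, x62, x63}, {ε, ζ} × {x62, x63}, {ε, η} × {x62, x63}, {ζ, η} × {x62, x63}, {ε, ζ} × {x61, x62, x63}, {ε, η} × {x61, x62, x63}, {ε, ζ, η} × {x62, x63}, {ζ, η} × {x61, x62, x63}, {ε, ζ, η} × {x61, x62, x63}}; |τ_{X×Y}| = 64.

Enumerate products U × V with U ∈ τ_X, V ∈ τ_Y (deduplicated):
  ∅ × ∅ = {} (∅)
  {ε} × {x62} = {(ε,x62)}
  {ζ} × {x62} = {(ζ,x62)}
  {η} × {x62} = {(η,x62)}
  {ε} × {x62, x63} = {(ε,x62), (ε,x63)}
  {ε, ζ} × {x62} = {(ε,x62), (ζ,x62)}
  {ε, η} × {x62} = {(ε,x62), (η,x62)}
  {ζ} × {x62, x63} = {(ζ,x62), (ζ,x63)}
  {ζ, η} × {x62} = {(ζ,x62), (η,x62)}
  {η} × {x62, x63} = {(η,x62), (η,x63)}
  {ε} × {x61, x62, x63} = {(ε,x61), (ε,x62), (ε,x63)}
  {ε, ζ, η} × {x62} = {(ε,x62), (ζ,x62), (η,x62)}
  {ζ} × {x61, x62, x63} = {(ζ,x61), (ζ,x62), (ζ,x63)}
  {η} × {x61, x62, x63} = {(η,x61), (η,x62), (η,x63)}
  {ε, ζ} × {x62, x63} = {(ε,x62), (ε,x63), (ζ,x62), (ζ,x63)}
  {ε, η} × {x62, x63} = {(ε,x62), (ε,x63), (η,x62), (η,x63)}
  {ζ, η} × {x62, x63} = {(ζ,x62), (ζ,x63), (η,x62), (η,x63)}
  {ε, ζ} × {x61, x62, x63} = {(ε,x61), (ε,x62), (ε,x63), (ζ,x61), (ζ,x62), (ζ,x63)}
  {ε, η} × {x61, x62, x63} = {(ε,x61), (ε,x62), (ε,x63), (η,x61), (η,x62), (η,x63)}
  {ε, ζ, η} × {x62, x63} = {(ε,x62), (ε,x63), (ζ,x62), (ζ,x63), (η,x62), (η,x63)}
  {ζ, η} × {x61, x62, x63} = {(ζ,x61), (ζ,x62), (ζ,x63), (η,x61), (η,x62), (η,x63)}
  {ε, ζ, η} × {x61, x62, x63} = {(ε,x61), (ε,x62), (ε,x63), (ζ,x61), (ζ,x62), (ζ,x63), (η,x61), (η,x62), (η,x63)}
These 22 distinct sets form the basis B.
Close under arbitrary unions to get τ_{X×Y}; counting gives |τ_{X×Y}| = 64.


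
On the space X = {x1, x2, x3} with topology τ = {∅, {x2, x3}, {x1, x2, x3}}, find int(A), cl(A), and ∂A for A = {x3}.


int(A) = ∅, cl(A) = {x1, x2, x3}, ∂A = {x1, x2, x3}.

Closed sets in (X, τ) are complements of opens:
  closed(X, τ) = {∅, {x1}, {x1, x2, x3}}.
int(A) = ⋃ {U ∈ τ : U ⊆ A}. Opens contained in A: ∅.
Taking the union of these: int(A) = ∅.
cl(A) = ⋂ {C closed : A ⊆ C}. Closed sets containing A: {x1, x2, x3}.
Intersecting these: cl(A) = {x1, x2, x3}.
∂A = cl(A) ∖ int(A) = {x1, x2, x3} ∖ ∅ = {x1, x2, x3}.


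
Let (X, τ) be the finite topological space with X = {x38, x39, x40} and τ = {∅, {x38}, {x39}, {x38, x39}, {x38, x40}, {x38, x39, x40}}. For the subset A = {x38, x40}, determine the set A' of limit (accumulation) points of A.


A' = {x40}

For each x ∈ X, list the open sets U ∈ τ with x ∈ U, then check whether U ∩ (A ∖ {x}) ≠ ∅ for every such U.
  x = x38: open {x38} ∋ x has {x38} ∩ (A ∖ {x38}) = ∅, so x is NOT a limit point.
  x = x39: open {x39} ∋ x has {x39} ∩ (A ∖ {x39}) = ∅, so x is NOT a limit point.
  x = x40: opens ∋ x are {x38, x40}, {x38, x39, x40}; each meets A ∖ {x40}, so x IS a limit point.
Collecting: A' = {x40}.


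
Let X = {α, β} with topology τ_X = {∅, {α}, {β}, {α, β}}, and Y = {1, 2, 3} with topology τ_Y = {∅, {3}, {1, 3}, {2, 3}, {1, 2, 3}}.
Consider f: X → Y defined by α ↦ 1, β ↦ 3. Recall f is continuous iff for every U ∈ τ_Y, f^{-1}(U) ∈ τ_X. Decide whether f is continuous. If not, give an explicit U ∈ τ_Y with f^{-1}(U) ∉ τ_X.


f IS continuous.

Compute f^{-1}(U) for each U ∈ τ_Y:
  U = ∅: f^{-1}(U) = ∅ ∈ τ_X ✓.
  U = {3}: f^{-1}(U) = {β} ∈ τ_X ✓.
  U = {1, 3}: f^{-1}(U) = {α, β} ∈ τ_X ✓.
  U = {2, 3}: f^{-1}(U) = {β} ∈ τ_X ✓.
  U = {1, 2, 3}: f^{-1}(U) = {α, β} ∈ τ_X ✓.
Every preimage lies in τ_X, so f IS continuous.


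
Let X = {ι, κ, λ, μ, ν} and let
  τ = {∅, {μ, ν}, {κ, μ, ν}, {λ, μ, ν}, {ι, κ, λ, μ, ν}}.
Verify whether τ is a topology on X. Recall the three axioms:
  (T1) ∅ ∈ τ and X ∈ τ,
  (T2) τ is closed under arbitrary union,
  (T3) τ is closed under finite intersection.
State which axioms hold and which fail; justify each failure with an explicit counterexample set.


τ is NOT a topology on X.

Axiom (T1): ∅ ∈ τ? Yes; X ∈ τ? Yes.
Axiom (T2/T3): check pairwise unions and intersections of members of τ.
Counterexample for (T2): {κ, μ, ν} ∪ {λ, μ, ν} = {κ, λ, μ, ν} ∉ τ. Therefore τ is NOT a topology.


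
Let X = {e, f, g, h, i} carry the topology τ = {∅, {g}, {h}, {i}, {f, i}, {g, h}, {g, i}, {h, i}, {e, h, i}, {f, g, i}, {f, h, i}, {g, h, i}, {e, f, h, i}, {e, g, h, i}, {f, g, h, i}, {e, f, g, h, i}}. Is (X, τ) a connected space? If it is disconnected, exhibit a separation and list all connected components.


(X, τ) is disconnected; components = [{g}, {e, f, h, i}].

Find clopen sets (U ∈ τ with X ∖ U ∈ τ):
  U = ∅, X ∖ U = {e, f, g, h, i} — both open, so U is clopen.
  U = {g}, X ∖ U = {e, f, h, i} — both open, so U is clopen.
  U = {e, f, h, i}, X ∖ U = {g} — both open, so U is clopen.
  U = {e, f, g, h, i}, X ∖ U = ∅ — both open, so U is clopen.
Nontrivial clopen(s) exist: e.g. {e, f, h, i}. So (X, τ) is disconnected.
Compute connected components by grouping points that agree on all clopens:
  component: {g}
  component: {e, f, h, i}


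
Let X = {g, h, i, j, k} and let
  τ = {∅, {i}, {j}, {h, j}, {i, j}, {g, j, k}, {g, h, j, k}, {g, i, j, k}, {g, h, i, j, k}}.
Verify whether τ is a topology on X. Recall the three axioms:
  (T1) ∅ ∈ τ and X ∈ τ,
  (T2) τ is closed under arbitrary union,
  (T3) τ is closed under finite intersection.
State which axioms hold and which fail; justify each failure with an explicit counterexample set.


τ is NOT a topology on X.

Axiom (T1): ∅ ∈ τ? Yes; X ∈ τ? Yes.
Axiom (T2/T3): check pairwise unions and intersections of members of τ.
Counterexample for (T2): {i} ∪ {h, j} = {h, i, j} ∉ τ. Therefore τ is NOT a topology.


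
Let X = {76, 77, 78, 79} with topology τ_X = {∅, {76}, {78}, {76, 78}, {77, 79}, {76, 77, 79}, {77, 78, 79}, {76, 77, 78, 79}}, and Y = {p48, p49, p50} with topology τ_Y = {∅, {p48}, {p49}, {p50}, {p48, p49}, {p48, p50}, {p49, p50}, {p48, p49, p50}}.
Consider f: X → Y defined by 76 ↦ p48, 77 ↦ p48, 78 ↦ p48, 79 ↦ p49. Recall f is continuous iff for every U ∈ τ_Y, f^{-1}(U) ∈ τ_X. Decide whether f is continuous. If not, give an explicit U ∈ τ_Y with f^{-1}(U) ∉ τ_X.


f is NOT continuous.

Compute f^{-1}(U) for each U ∈ τ_Y:
  U = ∅: f^{-1}(U) = ∅ ∈ τ_X ✓.
  U = {p48}: f^{-1}(U) = {76, 77, 78} ∉ τ_X ✗.
  U = {p49}: f^{-1}(U) = {79} ∉ τ_X ✗.
  U = {p50}: f^{-1}(U) = ∅ ∈ τ_X ✓.
  U = {p48, p49}: f^{-1}(U) = {76, 77, 78, 79} ∈ τ_X ✓.
  U = {p48, p50}: f^{-1}(U) = {76, 77, 78} ∉ τ_X ✗.
  U = {p49, p50}: f^{-1}(U) = {79} ∉ τ_X ✗.
  U = {p48, p49, p50}: f^{-1}(U) = {76, 77, 78, 79} ∈ τ_X ✓.
Found U = {p48} with f^{-1}(U) = {76, 77, 78} not in τ_X. Therefore f is NOT continuous.


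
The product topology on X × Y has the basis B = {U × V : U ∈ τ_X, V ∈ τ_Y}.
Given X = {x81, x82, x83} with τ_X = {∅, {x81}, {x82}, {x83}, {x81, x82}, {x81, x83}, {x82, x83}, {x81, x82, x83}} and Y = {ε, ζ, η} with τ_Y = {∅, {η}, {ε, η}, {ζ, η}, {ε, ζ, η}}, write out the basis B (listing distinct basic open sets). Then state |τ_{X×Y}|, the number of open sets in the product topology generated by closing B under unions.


Basis B = {∅ × ∅, {x81} × {η}, {x82} × {η}, {x83} × {η}, {x81} × {ε, η}, {x81} × {ζ, η}, {x81, x82} × {η}, {x81, x83} × {η}, {x82} × {ε, η}, {x82} × {ζ, η}, {x82, x83} × {η}, {x83} × {ε, η}, {x83} × {ζ, η}, {x81} × {ε, ζ, η}, {x81, x82, x83} × {η}, {x82} × {ε, ζ, η}, {x83} × {ε, ζ, η}, {x81, x82} × {ε, η}, {x81, x83} × {ε, η}, {x81, x82} × {ζ, η}, {x81, x83} × {ζ, η}, {x82, x83} × {ε, η}, {x82, x83} × {ζ, η}, {x81, x82} × {ε, ζ, η}, {x81, x83} × {ε, ζ, η}, {x81, x82, x83} × {ε, η}, {x81, x82, x83} × {ζ, η}, {x82, x83} × {ε, ζ, η}, {x81, x82, x83} × {ε, ζ, η}}; |τ_{X×Y}| = 125.

Enumerate products U × V with U ∈ τ_X, V ∈ τ_Y (deduplicated):
  ∅ × ∅ = {} (∅)
  {x81} × {η} = {(x81,η)}
  {x82} × {η} = {(x82,η)}
  {x83} × {η} = {(x83,η)}
  {x81} × {ε, η} = {(x81,ε), (x81,η)}
  {x81} × {ζ, η} = {(x81,ζ), (x81,η)}
  {x81, x82} × {η} = {(x81,η), (x82,η)}
  {x81, x83} × {η} = {(x81,η), (x83,η)}
  {x82} × {ε, η} = {(x82,ε), (x82,η)}
  {x82} × {ζ, η} = {(x82,ζ), (x82,η)}
  {x82, x83} × {η} = {(x82,η), (x83,η)}
  {x83} × {ε, η} = {(x83,ε), (x83,η)}
  {x83} × {ζ, η} = {(x83,ζ), (x83,η)}
  {x81} × {ε, ζ, η} = {(x81,ε), (x81,ζ), (x81,η)}
  {x81, x82, x83} × {η} = {(x81,η), (x82,η), (x83,η)}
  {x82} × {ε, ζ, η} = {(x82,ε), (x82,ζ), (x82,η)}
  {x83} × {ε, ζ, η} = {(x83,ε), (x83,ζ), (x83,η)}
  {x81, x82} × {ε, η} = {(x81,ε), (x81,η), (x82,ε), (x82,η)}
  {x81, x83} × {ε, η} = {(x81,ε), (x81,η), (x83,ε), (x83,η)}
  {x81, x82} × {ζ, η} = {(x81,ζ), (x81,η), (x82,ζ), (x82,η)}
  {x81, x83} × {ζ, η} = {(x81,ζ), (x81,η), (x83,ζ), (x83,η)}
  {x82, x83} × {ε, η} = {(x82,ε), (x82,η), (x83,ε), (x83,η)}
  {x82, x83} × {ζ, η} = {(x82,ζ), (x82,η), (x83,ζ), (x83,η)}
  {x81, x82} × {ε, ζ, η} = {(x81,ε), (x81,ζ), (x81,η), (x82,ε), (x82,ζ), (x82,η)}
  {x81, x83} × {ε, ζ, η} = {(x81,ε), (x81,ζ), (x81,η), (x83,ε), (x83,ζ), (x83,η)}
  {x81, x82, x83} × {ε, η} = {(x81,ε), (x81,η), (x82,ε), (x82,η), (x83,ε), (x83,η)}
  {x81, x82, x83} × {ζ, η} = {(x81,ζ), (x81,η), (x82,ζ), (x82,η), (x83,ζ), (x83,η)}
  {x82, x83} × {ε, ζ, η} = {(x82,ε), (x82,ζ), (x82,η), (x83,ε), (x83,ζ), (x83,η)}
  {x81, x82, x83} × {ε, ζ, η} = {(x81,ε), (x81,ζ), (x81,η), (x82,ε), (x82,ζ), (x82,η), (x83,ε), (x83,ζ), (x83,η)}
These 29 distinct sets form the basis B.
Close under arbitrary unions to get τ_{X×Y}; counting gives |τ_{X×Y}| = 125.


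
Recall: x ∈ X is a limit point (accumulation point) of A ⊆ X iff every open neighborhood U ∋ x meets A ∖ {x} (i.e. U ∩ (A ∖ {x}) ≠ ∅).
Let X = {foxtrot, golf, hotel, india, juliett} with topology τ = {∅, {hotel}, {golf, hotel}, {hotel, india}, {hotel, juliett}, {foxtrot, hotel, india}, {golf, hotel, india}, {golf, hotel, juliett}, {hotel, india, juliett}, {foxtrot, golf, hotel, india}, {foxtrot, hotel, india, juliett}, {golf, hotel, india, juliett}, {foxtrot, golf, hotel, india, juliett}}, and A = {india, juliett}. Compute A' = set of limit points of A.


A' = {foxtrot}

For each x ∈ X, list the open sets U ∈ τ with x ∈ U, then check whether U ∩ (A ∖ {x}) ≠ ∅ for every such U.
  x = foxtrot: opens ∋ x are {foxtrot, hotel, india}, {foxtrot, golf, hotel, india}, {foxtrot, hotel, india, juliett}, {foxtrot, golf, hotel, india, juliett}; each meets A ∖ {foxtrot}, so x IS a limit point.
  x = golf: open {golf, hotel} ∋ x has {golf, hotel} ∩ (A ∖ {golf}) = ∅, so x is NOT a limit point.
  x = hotel: open {hotel} ∋ x has {hotel} ∩ (A ∖ {hotel}) = ∅, so x is NOT a limit point.
  x = india: open {hotel, india} ∋ x has {hotel, india} ∩ (A ∖ {india}) = ∅, so x is NOT a limit point.
  x = juliett: open {hotel, juliett} ∋ x has {hotel, juliett} ∩ (A ∖ {juliett}) = ∅, so x is NOT a limit point.
Collecting: A' = {foxtrot}.


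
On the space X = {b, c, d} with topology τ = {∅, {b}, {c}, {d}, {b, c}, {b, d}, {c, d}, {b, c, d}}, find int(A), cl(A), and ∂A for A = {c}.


int(A) = {c}, cl(A) = {c}, ∂A = ∅.

Closed sets in (X, τ) are complements of opens:
  closed(X, τ) = {∅, {b}, {c}, {d}, {b, c}, {b, d}, {c, d}, {b, c, d}}.
int(A) = ⋃ {U ∈ τ : U ⊆ A}. Opens contained in A: ∅, {c}.
Taking the union of these: int(A) = {c}.
cl(A) = ⋂ {C closed : A ⊆ C}. Closed sets containing A: {c}, {b, c}, {c, d}, {b, c, d}.
Intersecting these: cl(A) = {c}.
∂A = cl(A) ∖ int(A) = {c} ∖ {c} = ∅.


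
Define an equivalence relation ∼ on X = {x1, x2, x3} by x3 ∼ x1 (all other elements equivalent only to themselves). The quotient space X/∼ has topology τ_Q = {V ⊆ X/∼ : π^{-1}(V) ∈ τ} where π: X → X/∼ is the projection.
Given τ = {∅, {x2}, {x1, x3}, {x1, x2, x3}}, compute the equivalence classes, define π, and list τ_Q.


X/∼ = {[x1=x3], [x2]}; |τ_Q| = 4.

Equivalence classes: [x1=x3], [x2].
Quotient map π: X → X/∼ sends x1 ↦ [x1=x3], x2 ↦ [x2], x3 ↦ [x1=x3].
For each subset V ⊆ X/∼, compute π^{-1}(V) ⊆ X and check whether π^{-1}(V) ∈ τ. V is open in τ_Q iff π^{-1}(V) ∈ τ.
  V = {}: π^{-1}(V) = ∅ ∈ τ ✓.
  V = {[x1=x3]}: π^{-1}(V) = {x1, x3} ∈ τ ✓.
  V = {[x2]}: π^{-1}(V) = {x2} ∈ τ ✓.
  V = {[x1=x3], [x2]}: π^{-1}(V) = {x1, x2, x3} ∈ τ ✓.
Open sets in the quotient: τ_Q = {{}, {[x1=x3]}, {[x2]}, {[x1=x3], [x2]}} (4 elements).


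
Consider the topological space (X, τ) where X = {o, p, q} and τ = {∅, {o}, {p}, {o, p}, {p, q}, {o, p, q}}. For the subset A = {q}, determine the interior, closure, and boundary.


int(A) = ∅, cl(A) = {q}, ∂A = {q}.

Closed sets in (X, τ) are complements of opens:
  closed(X, τ) = {∅, {o}, {q}, {o, q}, {p, q}, {o, p, q}}.
int(A) = ⋃ {U ∈ τ : U ⊆ A}. Opens contained in A: ∅.
Taking the union of these: int(A) = ∅.
cl(A) = ⋂ {C closed : A ⊆ C}. Closed sets containing A: {q}, {o, q}, {p, q}, {o, p, q}.
Intersecting these: cl(A) = {q}.
∂A = cl(A) ∖ int(A) = {q} ∖ ∅ = {q}.


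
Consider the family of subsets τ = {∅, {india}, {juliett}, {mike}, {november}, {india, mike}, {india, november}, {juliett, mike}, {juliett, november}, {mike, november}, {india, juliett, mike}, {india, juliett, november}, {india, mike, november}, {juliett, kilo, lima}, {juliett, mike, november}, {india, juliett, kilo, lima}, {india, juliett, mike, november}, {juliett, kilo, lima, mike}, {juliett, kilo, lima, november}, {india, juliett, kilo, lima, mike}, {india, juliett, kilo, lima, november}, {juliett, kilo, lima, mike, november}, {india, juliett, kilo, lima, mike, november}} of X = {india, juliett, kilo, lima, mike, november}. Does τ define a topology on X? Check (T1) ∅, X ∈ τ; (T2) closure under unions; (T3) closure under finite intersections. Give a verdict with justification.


τ is NOT a topology on X.

Axiom (T1): ∅ ∈ τ? Yes; X ∈ τ? Yes.
Axiom (T2/T3): check pairwise unions and intersections of members of τ.
Counterexample for (T2): {india} ∪ {juliett} = {india, juliett} ∉ τ. Therefore τ is NOT a topology.


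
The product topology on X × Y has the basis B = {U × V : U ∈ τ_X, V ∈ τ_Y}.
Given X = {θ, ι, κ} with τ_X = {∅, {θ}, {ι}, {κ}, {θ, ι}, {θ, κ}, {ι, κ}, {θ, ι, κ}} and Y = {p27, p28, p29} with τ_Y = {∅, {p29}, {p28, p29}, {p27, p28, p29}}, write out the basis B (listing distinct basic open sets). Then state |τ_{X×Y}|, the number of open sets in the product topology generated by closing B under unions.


Basis B = {∅ × ∅, {θ} × {p29}, {ι} × {p29}, {κ} × {p29}, {θ} × {p28, p29}, {θ, ι} × {p29}, {θ, κ} × {p29}, {ι} × {p28, p29}, {ι, κ} × {p29}, {κ} × {p28, p29}, {θ} × {p27, p28, p29}, {θ, ι, κ} × {p29}, {ι} × {p27, p28, p29}, {κ} × {p27, p28, p29}, {θ, ι} × {p28, p29}, {θ, κ} × {p28, p29}, {ι, κ} × {p28, p29}, {θ, ι} × {p27, p28, p29}, {θ, κ} × {p27, p28, p29}, {θ, ι, κ} × {p28, p29}, {ι, κ} × {p27, p28, p29}, {θ, ι, κ} × {p27, p28, p29}}; |τ_{X×Y}| = 64.

Enumerate products U × V with U ∈ τ_X, V ∈ τ_Y (deduplicated):
  ∅ × ∅ = {} (∅)
  {θ} × {p29} = {(θ,p29)}
  {ι} × {p29} = {(ι,p29)}
  {κ} × {p29} = {(κ,p29)}
  {θ} × {p28, p29} = {(θ,p28), (θ,p29)}
  {θ, ι} × {p29} = {(θ,p29), (ι,p29)}
  {θ, κ} × {p29} = {(θ,p29), (κ,p29)}
  {ι} × {p28, p29} = {(ι,p28), (ι,p29)}
  {ι, κ} × {p29} = {(ι,p29), (κ,p29)}
  {κ} × {p28, p29} = {(κ,p28), (κ,p29)}
  {θ} × {p27, p28, p29} = {(θ,p27), (θ,p28), (θ,p29)}
  {θ, ι, κ} × {p29} = {(θ,p29), (ι,p29), (κ,p29)}
  {ι} × {p27, p28, p29} = {(ι,p27), (ι,p28), (ι,p29)}
  {κ} × {p27, p28, p29} = {(κ,p27), (κ,p28), (κ,p29)}
  {θ, ι} × {p28, p29} = {(θ,p28), (θ,p29), (ι,p28), (ι,p29)}
  {θ, κ} × {p28, p29} = {(θ,p28), (θ,p29), (κ,p28), (κ,p29)}
  {ι, κ} × {p28, p29} = {(ι,p28), (ι,p29), (κ,p28), (κ,p29)}
  {θ, ι} × {p27, p28, p29} = {(θ,p27), (θ,p28), (θ,p29), (ι,p27), (ι,p28), (ι,p29)}
  {θ, κ} × {p27, p28, p29} = {(θ,p27), (θ,p28), (θ,p29), (κ,p27), (κ,p28), (κ,p29)}
  {θ, ι, κ} × {p28, p29} = {(θ,p28), (θ,p29), (ι,p28), (ι,p29), (κ,p28), (κ,p29)}
  {ι, κ} × {p27, p28, p29} = {(ι,p27), (ι,p28), (ι,p29), (κ,p27), (κ,p28), (κ,p29)}
  {θ, ι, κ} × {p27, p28, p29} = {(θ,p27), (θ,p28), (θ,p29), (ι,p27), (ι,p28), (ι,p29), (κ,p27), (κ,p28), (κ,p29)}
These 22 distinct sets form the basis B.
Close under arbitrary unions to get τ_{X×Y}; counting gives |τ_{X×Y}| = 64.


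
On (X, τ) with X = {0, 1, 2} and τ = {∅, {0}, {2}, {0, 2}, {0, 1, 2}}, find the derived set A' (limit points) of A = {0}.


A' = {1}

For each x ∈ X, list the open sets U ∈ τ with x ∈ U, then check whether U ∩ (A ∖ {x}) ≠ ∅ for every such U.
  x = 0: open {0} ∋ x has {0} ∩ (A ∖ {0}) = ∅, so x is NOT a limit point.
  x = 1: opens ∋ x are {0, 1, 2}; each meets A ∖ {1}, so x IS a limit point.
  x = 2: open {2} ∋ x has {2} ∩ (A ∖ {2}) = ∅, so x is NOT a limit point.
Collecting: A' = {1}.


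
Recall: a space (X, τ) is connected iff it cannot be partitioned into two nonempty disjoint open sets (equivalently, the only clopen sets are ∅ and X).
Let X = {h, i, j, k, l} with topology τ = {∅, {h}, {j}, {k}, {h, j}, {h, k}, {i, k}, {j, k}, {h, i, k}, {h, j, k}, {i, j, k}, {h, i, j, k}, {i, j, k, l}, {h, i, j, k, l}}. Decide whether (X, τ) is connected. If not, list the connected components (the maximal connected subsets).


(X, τ) is disconnected; components = [{h}, {i, j, k, l}].

Find clopen sets (U ∈ τ with X ∖ U ∈ τ):
  U = ∅, X ∖ U = {h, i, j, k, l} — both open, so U is clopen.
  U = {h}, X ∖ U = {i, j, k, l} — both open, so U is clopen.
  U = {i, j, k, l}, X ∖ U = {h} — both open, so U is clopen.
  U = {h, i, j, k, l}, X ∖ U = ∅ — both open, so U is clopen.
Nontrivial clopen(s) exist: e.g. {i, j, k, l}. So (X, τ) is disconnected.
Compute connected components by grouping points that agree on all clopens:
  component: {h}
  component: {i, j, k, l}


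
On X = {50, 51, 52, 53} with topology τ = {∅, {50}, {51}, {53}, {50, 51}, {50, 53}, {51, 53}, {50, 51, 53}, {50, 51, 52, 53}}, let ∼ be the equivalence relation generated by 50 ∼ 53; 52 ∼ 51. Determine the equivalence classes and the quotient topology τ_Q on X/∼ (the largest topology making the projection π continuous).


X/∼ = {[50=53], [51=52]}; |τ_Q| = 3.

Equivalence classes: [50=53], [51=52].
Quotient map π: X → X/∼ sends 50 ↦ [50=53], 51 ↦ [51=52], 52 ↦ [51=52], 53 ↦ [50=53].
For each subset V ⊆ X/∼, compute π^{-1}(V) ⊆ X and check whether π^{-1}(V) ∈ τ. V is open in τ_Q iff π^{-1}(V) ∈ τ.
  V = {}: π^{-1}(V) = ∅ ∈ τ ✓.
  V = {[50=53]}: π^{-1}(V) = {50, 53} ∈ τ ✓.
  V = {[51=52]}: π^{-1}(V) = {51, 52} ∉ τ ✗.
  V = {[50=53], [51=52]}: π^{-1}(V) = {50, 51, 52, 53} ∈ τ ✓.
Open sets in the quotient: τ_Q = {{}, {[50=53]}, {[50=53], [51=52]}} (3 elements).


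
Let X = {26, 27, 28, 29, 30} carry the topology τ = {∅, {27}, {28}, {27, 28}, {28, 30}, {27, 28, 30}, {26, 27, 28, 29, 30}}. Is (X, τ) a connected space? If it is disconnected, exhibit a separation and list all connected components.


(X, τ) is connected.

Find clopen sets (U ∈ τ with X ∖ U ∈ τ):
  U = ∅, X ∖ U = {26, 27, 28, 29, 30} — both open, so U is clopen.
  U = {26, 27, 28, 29, 30}, X ∖ U = ∅ — both open, so U is clopen.
Only trivial clopens (∅ and X) exist, so (X, τ) is connected.
Compute connected components by grouping points that agree on all clopens:
  component: {26, 27, 28, 29, 30}


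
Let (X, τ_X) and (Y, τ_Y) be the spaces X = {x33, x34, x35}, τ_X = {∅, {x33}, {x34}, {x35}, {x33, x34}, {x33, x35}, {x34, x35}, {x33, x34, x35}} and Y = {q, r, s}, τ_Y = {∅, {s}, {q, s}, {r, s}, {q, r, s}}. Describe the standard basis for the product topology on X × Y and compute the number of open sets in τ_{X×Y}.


Basis B = {∅ × ∅, {x33} × {s}, {x34} × {s}, {x35} × {s}, {x33} × {q, s}, {x33} × {r, s}, {x33, x34} × {s}, {x33, x35} × {s}, {x34} × {q, s}, {x34} × {r, s}, {x34, x35} × {s}, {x35} × {q, s}, {x35} × {r, s}, {x33} × {q, r, s}, {x33, x34, x35} × {s}, {x34} × {q, r, s}, {x35} × {q, r, s}, {x33, x34} × {q, s}, {x33, x35} × {q, s}, {x33, x34} × {r, s}, {x33, x35} × {r, s}, {x34, x35} × {q, s}, {x34, x35} × {r, s}, {x33, x34} × {q, r, s}, {x33, x35} × {q, r, s}, {x33, x34, x35} × {q, s}, {x33, x34, x35} × {r, s}, {x34, x35} × {q, r, s}, {x33, x34, x35} × {q, r, s}}; |τ_{X×Y}| = 125.

Enumerate products U × V with U ∈ τ_X, V ∈ τ_Y (deduplicated):
  ∅ × ∅ = {} (∅)
  {x33} × {s} = {(x33,s)}
  {x34} × {s} = {(x34,s)}
  {x35} × {s} = {(x35,s)}
  {x33} × {q, s} = {(x33,q), (x33,s)}
  {x33} × {r, s} = {(x33,r), (x33,s)}
  {x33, x34} × {s} = {(x33,s), (x34,s)}
  {x33, x35} × {s} = {(x33,s), (x35,s)}
  {x34} × {q, s} = {(x34,q), (x34,s)}
  {x34} × {r, s} = {(x34,r), (x34,s)}
  {x34, x35} × {s} = {(x34,s), (x35,s)}
  {x35} × {q, s} = {(x35,q), (x35,s)}
  {x35} × {r, s} = {(x35,r), (x35,s)}
  {x33} × {q, r, s} = {(x33,q), (x33,r), (x33,s)}
  {x33, x34, x35} × {s} = {(x33,s), (x34,s), (x35,s)}
  {x34} × {q, r, s} = {(x34,q), (x34,r), (x34,s)}
  {x35} × {q, r, s} = {(x35,q), (x35,r), (x35,s)}
  {x33, x34} × {q, s} = {(x33,q), (x33,s), (x34,q), (x34,s)}
  {x33, x35} × {q, s} = {(x33,q), (x33,s), (x35,q), (x35,s)}
  {x33, x34} × {r, s} = {(x33,r), (x33,s), (x34,r), (x34,s)}
  {x33, x35} × {r, s} = {(x33,r), (x33,s), (x35,r), (x35,s)}
  {x34, x35} × {q, s} = {(x34,q), (x34,s), (x35,q), (x35,s)}
  {x34, x35} × {r, s} = {(x34,r), (x34,s), (x35,r), (x35,s)}
  {x33, x34} × {q, r, s} = {(x33,q), (x33,r), (x33,s), (x34,q), (x34,r), (x34,s)}
  {x33, x35} × {q, r, s} = {(x33,q), (x33,r), (x33,s), (x35,q), (x35,r), (x35,s)}
  {x33, x34, x35} × {q, s} = {(x33,q), (x33,s), (x34,q), (x34,s), (x35,q), (x35,s)}
  {x33, x34, x35} × {r, s} = {(x33,r), (x33,s), (x34,r), (x34,s), (x35,r), (x35,s)}
  {x34, x35} × {q, r, s} = {(x34,q), (x34,r), (x34,s), (x35,q), (x35,r), (x35,s)}
  {x33, x34, x35} × {q, r, s} = {(x33,q), (x33,r), (x33,s), (x34,q), (x34,r), (x34,s), (x35,q), (x35,r), (x35,s)}
These 29 distinct sets form the basis B.
Close under arbitrary unions to get τ_{X×Y}; counting gives |τ_{X×Y}| = 125.


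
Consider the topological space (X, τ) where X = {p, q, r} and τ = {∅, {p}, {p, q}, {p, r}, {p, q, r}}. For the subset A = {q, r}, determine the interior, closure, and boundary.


int(A) = ∅, cl(A) = {q, r}, ∂A = {q, r}.

Closed sets in (X, τ) are complements of opens:
  closed(X, τ) = {∅, {q}, {r}, {q, r}, {p, q, r}}.
int(A) = ⋃ {U ∈ τ : U ⊆ A}. Opens contained in A: ∅.
Taking the union of these: int(A) = ∅.
cl(A) = ⋂ {C closed : A ⊆ C}. Closed sets containing A: {q, r}, {p, q, r}.
Intersecting these: cl(A) = {q, r}.
∂A = cl(A) ∖ int(A) = {q, r} ∖ ∅ = {q, r}.


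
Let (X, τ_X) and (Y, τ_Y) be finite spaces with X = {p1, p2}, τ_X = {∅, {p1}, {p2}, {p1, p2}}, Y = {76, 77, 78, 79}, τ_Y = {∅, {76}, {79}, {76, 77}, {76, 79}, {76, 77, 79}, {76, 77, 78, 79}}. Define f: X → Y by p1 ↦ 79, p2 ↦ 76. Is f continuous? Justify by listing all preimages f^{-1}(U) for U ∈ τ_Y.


f IS continuous.

Compute f^{-1}(U) for each U ∈ τ_Y:
  U = ∅: f^{-1}(U) = ∅ ∈ τ_X ✓.
  U = {76}: f^{-1}(U) = {p2} ∈ τ_X ✓.
  U = {79}: f^{-1}(U) = {p1} ∈ τ_X ✓.
  U = {76, 77}: f^{-1}(U) = {p2} ∈ τ_X ✓.
  U = {76, 79}: f^{-1}(U) = {p1, p2} ∈ τ_X ✓.
  U = {76, 77, 79}: f^{-1}(U) = {p1, p2} ∈ τ_X ✓.
  U = {76, 77, 78, 79}: f^{-1}(U) = {p1, p2} ∈ τ_X ✓.
Every preimage lies in τ_X, so f IS continuous.


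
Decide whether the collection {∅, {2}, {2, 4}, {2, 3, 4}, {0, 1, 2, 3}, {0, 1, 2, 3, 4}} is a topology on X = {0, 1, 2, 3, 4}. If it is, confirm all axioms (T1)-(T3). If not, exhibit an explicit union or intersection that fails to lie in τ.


τ is NOT a topology on X.

Axiom (T1): ∅ ∈ τ? Yes; X ∈ τ? Yes.
Axiom (T2/T3): check pairwise unions and intersections of members of τ.
Counterexample for (T3): {2, 3, 4} ∩ {0, 1, 2, 3} = {2, 3} ∉ τ. Therefore τ is NOT a topology.
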